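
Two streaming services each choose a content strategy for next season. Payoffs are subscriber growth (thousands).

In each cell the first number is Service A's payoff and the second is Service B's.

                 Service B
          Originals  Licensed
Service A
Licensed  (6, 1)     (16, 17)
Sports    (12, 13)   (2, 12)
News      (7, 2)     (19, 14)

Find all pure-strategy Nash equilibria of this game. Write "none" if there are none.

Service A against Originals: payoffs 6, 12, 7 → best response Sports.
Service A against Licensed: payoffs 16, 2, 19 → best response News.
Service B against Licensed: payoffs 1, 17 → best response Licensed.
Service B against Sports: payoffs 13, 12 → best response Originals.
Service B against News: payoffs 2, 14 → best response Licensed.
Mutual best responses: (Sports, Originals); (News, Licensed).

(Sports, Originals); (News, Licensed)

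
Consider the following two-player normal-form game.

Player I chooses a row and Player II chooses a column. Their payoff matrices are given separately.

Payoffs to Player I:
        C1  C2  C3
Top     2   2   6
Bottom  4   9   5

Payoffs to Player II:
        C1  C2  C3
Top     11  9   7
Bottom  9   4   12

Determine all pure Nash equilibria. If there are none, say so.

Player I against C1: payoffs 2, 4 → best response Bottom.
Player I against C2: payoffs 2, 9 → best response Bottom.
Player I against C3: payoffs 6, 5 → best response Top.
Player II against Top: payoffs 11, 9, 7 → best response C1.
Player II against Bottom: payoffs 9, 4, 12 → best response C3.
No profile is a mutual best response for all players.

none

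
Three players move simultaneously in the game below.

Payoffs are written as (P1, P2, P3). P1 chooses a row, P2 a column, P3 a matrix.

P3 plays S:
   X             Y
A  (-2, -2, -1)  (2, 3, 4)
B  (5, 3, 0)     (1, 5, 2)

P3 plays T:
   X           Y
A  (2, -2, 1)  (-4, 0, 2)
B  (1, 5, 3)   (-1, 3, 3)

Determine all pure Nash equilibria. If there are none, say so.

(A, Y, S)

P1 against (X, S): payoffs -2, 5 → best response B.
P1 against (X, T): payoffs 2, 1 → best response A.
P1 against (Y, S): payoffs 2, 1 → best response A.
P1 against (Y, T): payoffs -4, -1 → best response B.
P2 against (A, S): payoffs -2, 3 → best response Y.
P2 against (A, T): payoffs -2, 0 → best response Y.
P2 against (B, S): payoffs 3, 5 → best response Y.
P2 against (B, T): payoffs 5, 3 → best response X.
P3 against (A, X): payoffs -1, 1 → best response T.
P3 against (A, Y): payoffs 4, 2 → best response S.
P3 against (B, X): payoffs 0, 3 → best response T.
P3 against (B, Y): payoffs 2, 3 → best response T.
Mutual best responses: (A, Y, S).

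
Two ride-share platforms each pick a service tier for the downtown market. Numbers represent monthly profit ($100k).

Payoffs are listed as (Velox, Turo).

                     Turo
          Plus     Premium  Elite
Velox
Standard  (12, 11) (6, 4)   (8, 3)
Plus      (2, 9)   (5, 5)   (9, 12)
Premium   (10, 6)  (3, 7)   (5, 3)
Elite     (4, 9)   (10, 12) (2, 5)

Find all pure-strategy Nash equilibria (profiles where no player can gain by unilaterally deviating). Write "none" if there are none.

Velox against Plus: payoffs 12, 2, 10, 4 → best response Standard.
Velox against Premium: payoffs 6, 5, 3, 10 → best response Elite.
Velox against Elite: payoffs 8, 9, 5, 2 → best response Plus.
Turo against Standard: payoffs 11, 4, 3 → best response Plus.
Turo against Plus: payoffs 9, 5, 12 → best response Elite.
Turo against Premium: payoffs 6, 7, 3 → best response Premium.
Turo against Elite: payoffs 9, 12, 5 → best response Premium.
Mutual best responses: (Standard, Plus); (Plus, Elite); (Elite, Premium).

The pure Nash equilibria are (Standard, Plus), (Plus, Elite), (Elite, Premium).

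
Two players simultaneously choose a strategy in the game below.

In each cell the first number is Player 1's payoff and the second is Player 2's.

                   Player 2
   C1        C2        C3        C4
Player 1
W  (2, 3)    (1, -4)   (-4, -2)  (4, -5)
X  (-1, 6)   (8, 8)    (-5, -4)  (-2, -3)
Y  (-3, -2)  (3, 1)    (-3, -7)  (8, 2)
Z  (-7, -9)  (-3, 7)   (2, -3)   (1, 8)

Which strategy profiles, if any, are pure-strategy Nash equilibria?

(W, C1) and (X, C2) and (Y, C4)

Check each profile: it is a Nash equilibrium iff no player can strictly gain by switching unilaterally.
(W, C1): Player 1 gets 2, best alternative -1; Player 2 gets 3, best alternative -2. No profitable deviation — NE.
(W, C2): Player 1 can switch to X (1 → 8). Not NE.
(W, C3): Player 1 can switch to Y (-4 → -3). Not NE.
(W, C4): Player 1 can switch to Y (4 → 8). Not NE.
(X, C1): Player 1 can switch to W (-1 → 2). Not NE.
(X, C2): Player 1 gets 8, best alternative 3; Player 2 gets 8, best alternative 6. No profitable deviation — NE.
(X, C3): Player 1 can switch to W (-5 → -4). Not NE.
(X, C4): Player 1 can switch to W (-2 → 4). Not NE.
(Y, C4): Player 1 gets 8, best alternative 4; Player 2 gets 2, best alternative 1. No profitable deviation — NE.
(The remaining 7 profiles each have a profitable deviation by the same check.)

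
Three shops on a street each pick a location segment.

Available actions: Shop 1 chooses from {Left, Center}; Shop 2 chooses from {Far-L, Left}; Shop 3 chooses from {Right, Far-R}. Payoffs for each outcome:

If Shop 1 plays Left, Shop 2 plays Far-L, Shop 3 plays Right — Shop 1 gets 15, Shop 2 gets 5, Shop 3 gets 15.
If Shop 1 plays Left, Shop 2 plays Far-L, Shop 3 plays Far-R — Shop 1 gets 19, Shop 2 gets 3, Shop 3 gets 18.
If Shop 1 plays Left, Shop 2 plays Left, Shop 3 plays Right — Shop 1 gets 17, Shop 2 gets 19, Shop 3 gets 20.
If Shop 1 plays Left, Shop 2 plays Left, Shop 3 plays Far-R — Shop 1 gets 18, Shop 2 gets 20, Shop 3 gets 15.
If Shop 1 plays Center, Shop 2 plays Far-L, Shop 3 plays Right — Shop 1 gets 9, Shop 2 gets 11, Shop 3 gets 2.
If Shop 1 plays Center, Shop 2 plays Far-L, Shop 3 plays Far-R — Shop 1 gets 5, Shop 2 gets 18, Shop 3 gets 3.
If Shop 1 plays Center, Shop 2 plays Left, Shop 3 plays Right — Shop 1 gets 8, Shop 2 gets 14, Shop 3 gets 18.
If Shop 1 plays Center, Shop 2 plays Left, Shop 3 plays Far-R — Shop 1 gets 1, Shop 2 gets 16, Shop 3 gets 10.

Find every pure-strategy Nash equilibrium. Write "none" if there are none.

Mark each player's best response to every combination of opponents' strategies; a profile where every player is best-responding is a pure Nash equilibrium.
Shop 1 against (Far-L, Right): payoffs 15, 9 → best response Left.
Shop 1 against (Far-L, Far-R): payoffs 19, 5 → best response Left.
Shop 1 against (Left, Right): payoffs 17, 8 → best response Left.
Shop 1 against (Left, Far-R): payoffs 18, 1 → best response Left.
Shop 2 against (Left, Right): payoffs 5, 19 → best response Left.
Shop 2 against (Left, Far-R): payoffs 3, 20 → best response Left.
Shop 2 against (Center, Right): payoffs 11, 14 → best response Left.
Shop 2 against (Center, Far-R): payoffs 18, 16 → best response Far-L.
Shop 3 against (Left, Far-L): payoffs 15, 18 → best response Far-R.
Shop 3 against (Left, Left): payoffs 20, 15 → best response Right.
Shop 3 against (Center, Far-L): payoffs 2, 3 → best response Far-R.
Shop 3 against (Center, Left): payoffs 18, 10 → best response Right.
Mutual best responses: (Left, Left, Right).

Pure NE: (Left, Left, Right)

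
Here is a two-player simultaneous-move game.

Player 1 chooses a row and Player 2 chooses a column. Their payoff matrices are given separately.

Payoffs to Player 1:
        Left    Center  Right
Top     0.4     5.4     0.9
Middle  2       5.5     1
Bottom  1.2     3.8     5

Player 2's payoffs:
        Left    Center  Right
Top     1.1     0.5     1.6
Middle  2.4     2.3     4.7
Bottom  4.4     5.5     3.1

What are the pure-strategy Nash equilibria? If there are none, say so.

This game has no pure Nash equilibrium.

Player 1 against Left: payoffs 0.4, 2, 1.2 → best response Middle.
Player 1 against Center: payoffs 5.4, 5.5, 3.8 → best response Middle.
Player 1 against Right: payoffs 0.9, 1, 5 → best response Bottom.
Player 2 against Top: payoffs 1.1, 0.5, 1.6 → best response Right.
Player 2 against Middle: payoffs 2.4, 2.3, 4.7 → best response Right.
Player 2 against Bottom: payoffs 4.4, 5.5, 3.1 → best response Center.
No profile is a mutual best response for all players.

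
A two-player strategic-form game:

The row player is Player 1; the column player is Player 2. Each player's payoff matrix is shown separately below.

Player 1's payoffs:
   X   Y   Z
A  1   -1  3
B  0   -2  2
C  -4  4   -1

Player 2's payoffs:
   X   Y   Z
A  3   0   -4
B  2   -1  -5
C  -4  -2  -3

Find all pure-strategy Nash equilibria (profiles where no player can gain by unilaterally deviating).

(A, X); (C, Y)

Player 1 against X: payoffs 1, 0, -4 → best response A.
Player 1 against Y: payoffs -1, -2, 4 → best response C.
Player 1 against Z: payoffs 3, 2, -1 → best response A.
Player 2 against A: payoffs 3, 0, -4 → best response X.
Player 2 against B: payoffs 2, -1, -5 → best response X.
Player 2 against C: payoffs -4, -2, -3 → best response Y.
Mutual best responses: (A, X); (C, Y).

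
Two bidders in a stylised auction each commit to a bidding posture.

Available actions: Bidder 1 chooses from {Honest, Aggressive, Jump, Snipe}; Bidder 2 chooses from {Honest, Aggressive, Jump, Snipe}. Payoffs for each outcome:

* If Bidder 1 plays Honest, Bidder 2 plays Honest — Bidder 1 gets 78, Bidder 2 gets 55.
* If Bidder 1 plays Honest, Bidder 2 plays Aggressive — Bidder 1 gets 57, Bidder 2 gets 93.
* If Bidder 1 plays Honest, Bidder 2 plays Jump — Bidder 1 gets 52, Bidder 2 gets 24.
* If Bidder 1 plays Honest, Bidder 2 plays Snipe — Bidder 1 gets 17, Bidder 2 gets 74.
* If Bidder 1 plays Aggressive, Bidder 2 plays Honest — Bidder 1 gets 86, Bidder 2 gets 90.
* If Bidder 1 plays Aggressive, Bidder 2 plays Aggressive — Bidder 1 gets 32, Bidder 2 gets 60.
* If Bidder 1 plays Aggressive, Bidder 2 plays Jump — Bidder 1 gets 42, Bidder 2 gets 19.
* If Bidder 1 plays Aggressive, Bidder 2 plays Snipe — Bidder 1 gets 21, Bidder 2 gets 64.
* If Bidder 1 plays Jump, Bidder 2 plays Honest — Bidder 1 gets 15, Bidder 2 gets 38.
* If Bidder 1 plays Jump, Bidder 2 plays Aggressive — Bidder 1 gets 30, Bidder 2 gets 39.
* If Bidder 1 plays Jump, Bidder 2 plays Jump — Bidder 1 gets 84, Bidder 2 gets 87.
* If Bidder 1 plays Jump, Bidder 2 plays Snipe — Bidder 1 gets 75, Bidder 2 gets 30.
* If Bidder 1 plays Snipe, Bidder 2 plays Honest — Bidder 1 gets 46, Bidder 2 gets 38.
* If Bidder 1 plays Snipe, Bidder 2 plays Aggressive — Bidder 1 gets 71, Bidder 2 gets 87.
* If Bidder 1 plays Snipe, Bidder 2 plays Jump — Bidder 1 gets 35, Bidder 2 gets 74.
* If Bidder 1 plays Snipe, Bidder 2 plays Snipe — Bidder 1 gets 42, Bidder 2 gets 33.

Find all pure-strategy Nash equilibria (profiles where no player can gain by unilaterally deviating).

(Honest, Honest): Bidder 1 can switch to Aggressive (78 → 86). Not NE.
(Honest, Aggressive): Bidder 1 can switch to Snipe (57 → 71). Not NE.
(Honest, Jump): Bidder 1 can switch to Jump (52 → 84). Not NE.
(Honest, Snipe): Bidder 1 can switch to Aggressive (17 → 21). Not NE.
(Aggressive, Honest): Bidder 1 gets 86, best alternative 78; Bidder 2 gets 90, best alternative 64. No profitable deviation — NE.
(Aggressive, Aggressive): Bidder 1 can switch to Honest (32 → 57). Not NE.
(Aggressive, Jump): Bidder 1 can switch to Honest (42 → 52). Not NE.
(Aggressive, Snipe): Bidder 1 can switch to Jump (21 → 75). Not NE.
(Jump, Honest): Bidder 1 can switch to Honest (15 → 78). Not NE.
(Jump, Aggressive): Bidder 1 can switch to Honest (30 → 57). Not NE.
(Jump, Jump): Bidder 1 gets 84, best alternative 52; Bidder 2 gets 87, best alternative 39. No profitable deviation — NE.
(Jump, Snipe): Bidder 2 can switch to Honest (30 → 38). Not NE.
(Snipe, Honest): Bidder 1 can switch to Honest (46 → 78). Not NE.
(Snipe, Aggressive): Bidder 1 gets 71, best alternative 57; Bidder 2 gets 87, best alternative 74. No profitable deviation — NE.
(Snipe, Jump): Bidder 1 can switch to Honest (35 → 52). Not NE.
(The remaining 1 profile has a profitable deviation by the same check.)

The pure Nash equilibria are (Aggressive, Honest) and (Jump, Jump) and (Snipe, Aggressive).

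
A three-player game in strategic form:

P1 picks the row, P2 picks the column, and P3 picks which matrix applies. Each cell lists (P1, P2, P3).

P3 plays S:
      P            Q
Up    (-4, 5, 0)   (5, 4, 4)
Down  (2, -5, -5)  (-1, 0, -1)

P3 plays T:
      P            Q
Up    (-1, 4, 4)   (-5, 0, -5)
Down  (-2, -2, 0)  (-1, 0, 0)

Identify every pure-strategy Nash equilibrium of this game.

Pure-strategy Nash equilibria: (Up, P, T) and (Down, Q, T)

(Up, P, S): P1 can switch to Down (-4 → 2). Not NE.
(Up, P, T): P1 gets -1, best alternative -2; P2 gets 4, best alternative 0; P3 gets 4, best alternative 0. No profitable deviation — NE.
(Up, Q, S): P2 can switch to P (4 → 5). Not NE.
(Up, Q, T): P1 can switch to Down (-5 → -1). Not NE.
(Down, P, S): P2 can switch to Q (-5 → 0). Not NE.
(Down, P, T): P1 can switch to Up (-2 → -1). Not NE.
(Down, Q, S): P1 can switch to Up (-1 → 5). Not NE.
(Down, Q, T): P1 gets -1, best alternative -5; P2 gets 0, best alternative -2; P3 gets 0, best alternative -1. No profitable deviation — NE.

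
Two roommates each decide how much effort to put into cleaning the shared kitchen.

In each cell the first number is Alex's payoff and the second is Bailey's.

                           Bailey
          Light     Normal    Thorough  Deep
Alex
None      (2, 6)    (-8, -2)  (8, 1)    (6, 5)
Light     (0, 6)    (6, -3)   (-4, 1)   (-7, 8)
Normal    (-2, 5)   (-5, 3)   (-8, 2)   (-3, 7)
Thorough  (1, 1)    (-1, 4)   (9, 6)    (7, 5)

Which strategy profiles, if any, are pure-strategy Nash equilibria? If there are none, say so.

(None, Light); (Thorough, Thorough)

Check each profile: it is a Nash equilibrium iff no player can strictly gain by switching unilaterally.
(None, Light): Alex gets 2, best alternative 1; Bailey gets 6, best alternative 5. No profitable deviation — NE.
(None, Normal): Alex can switch to Light (-8 → 6). Not NE.
(None, Thorough): Alex can switch to Thorough (8 → 9). Not NE.
(None, Deep): Alex can switch to Thorough (6 → 7). Not NE.
(Light, Light): Alex can switch to None (0 → 2). Not NE.
(Light, Normal): Bailey can switch to Light (-3 → 6). Not NE.
(Light, Thorough): Alex can switch to None (-4 → 8). Not NE.
(Light, Deep): Alex can switch to None (-7 → 6). Not NE.
(Normal, Light): Alex can switch to None (-2 → 2). Not NE.
(Normal, Normal): Alex can switch to Light (-5 → 6). Not NE.
(Normal, Thorough): Alex can switch to None (-8 → 8). Not NE.
(Normal, Deep): Alex can switch to None (-3 → 6). Not NE.
(Thorough, Light): Alex can switch to None (1 → 2). Not NE.
(Thorough, Thorough): Alex gets 9, best alternative 8; Bailey gets 6, best alternative 5. No profitable deviation — NE.
(The remaining 2 profiles each have a profitable deviation by the same check.)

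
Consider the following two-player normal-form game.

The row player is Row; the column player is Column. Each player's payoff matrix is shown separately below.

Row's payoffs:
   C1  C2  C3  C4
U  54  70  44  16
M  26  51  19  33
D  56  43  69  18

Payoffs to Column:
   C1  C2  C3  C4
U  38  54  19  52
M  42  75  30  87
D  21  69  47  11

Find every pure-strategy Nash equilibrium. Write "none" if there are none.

Pure-strategy Nash equilibria: (U, C2); (M, C4)

(U, C1): Row can switch to D (54 → 56). Not NE.
(U, C2): Row gets 70, best alternative 51; Column gets 54, best alternative 52. No profitable deviation — NE.
(U, C3): Row can switch to D (44 → 69). Not NE.
(U, C4): Row can switch to M (16 → 33). Not NE.
(M, C1): Row can switch to U (26 → 54). Not NE.
(M, C2): Row can switch to U (51 → 70). Not NE.
(M, C3): Row can switch to U (19 → 44). Not NE.
(M, C4): Row gets 33, best alternative 18; Column gets 87, best alternative 75. No profitable deviation — NE.
(D, C1): Column can switch to C2 (21 → 69). Not NE.
(D, C2): Row can switch to U (43 → 70). Not NE.
(The remaining 2 profiles each have a profitable deviation by the same check.)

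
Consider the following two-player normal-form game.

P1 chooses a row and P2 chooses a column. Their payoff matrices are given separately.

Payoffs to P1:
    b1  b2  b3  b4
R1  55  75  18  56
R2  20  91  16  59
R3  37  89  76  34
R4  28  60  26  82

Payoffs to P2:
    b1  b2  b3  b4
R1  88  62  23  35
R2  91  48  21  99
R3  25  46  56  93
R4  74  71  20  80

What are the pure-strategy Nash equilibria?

(R1, b1): P1 gets 55, best alternative 37; P2 gets 88, best alternative 62. No profitable deviation — NE.
(R1, b2): P1 can switch to R2 (75 → 91). Not NE.
(R1, b3): P1 can switch to R3 (18 → 76). Not NE.
(R1, b4): P1 can switch to R2 (56 → 59). Not NE.
(R2, b1): P1 can switch to R1 (20 → 55). Not NE.
(R2, b2): P2 can switch to b1 (48 → 91). Not NE.
(R2, b3): P1 can switch to R1 (16 → 18). Not NE.
(R4, b4): P1 gets 82, best alternative 59; P2 gets 80, best alternative 74. No profitable deviation — NE.
(The remaining 8 profiles each have a profitable deviation by the same check.)

(R1, b1) and (R4, b4)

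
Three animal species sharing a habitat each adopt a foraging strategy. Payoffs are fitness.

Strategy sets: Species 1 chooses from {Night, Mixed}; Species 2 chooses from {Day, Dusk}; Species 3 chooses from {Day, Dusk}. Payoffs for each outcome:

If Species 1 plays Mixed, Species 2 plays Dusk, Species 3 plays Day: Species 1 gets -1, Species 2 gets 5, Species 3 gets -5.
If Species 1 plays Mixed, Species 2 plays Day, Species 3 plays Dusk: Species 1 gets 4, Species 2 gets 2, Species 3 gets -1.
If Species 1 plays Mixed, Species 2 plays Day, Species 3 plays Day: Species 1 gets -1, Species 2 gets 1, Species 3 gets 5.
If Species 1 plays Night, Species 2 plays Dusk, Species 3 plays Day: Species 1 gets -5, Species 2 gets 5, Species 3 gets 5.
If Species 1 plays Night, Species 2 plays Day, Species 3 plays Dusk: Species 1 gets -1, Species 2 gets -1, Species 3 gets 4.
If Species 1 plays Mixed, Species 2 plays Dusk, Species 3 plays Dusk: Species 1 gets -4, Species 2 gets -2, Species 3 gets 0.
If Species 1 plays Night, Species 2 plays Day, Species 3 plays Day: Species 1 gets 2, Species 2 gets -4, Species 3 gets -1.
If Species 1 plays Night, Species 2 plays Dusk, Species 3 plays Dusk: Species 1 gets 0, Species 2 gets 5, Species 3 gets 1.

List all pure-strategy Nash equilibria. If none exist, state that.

none

Species 1 against (Day, Day): payoffs 2, -1 → best response Night.
Species 1 against (Day, Dusk): payoffs -1, 4 → best response Mixed.
Species 1 against (Dusk, Day): payoffs -5, -1 → best response Mixed.
Species 1 against (Dusk, Dusk): payoffs 0, -4 → best response Night.
Species 2 against (Night, Day): payoffs -4, 5 → best response Dusk.
Species 2 against (Night, Dusk): payoffs -1, 5 → best response Dusk.
Species 2 against (Mixed, Day): payoffs 1, 5 → best response Dusk.
Species 2 against (Mixed, Dusk): payoffs 2, -2 → best response Day.
Species 3 against (Night, Day): payoffs -1, 4 → best response Dusk.
Species 3 against (Night, Dusk): payoffs 5, 1 → best response Day.
Species 3 against (Mixed, Day): payoffs 5, -1 → best response Day.
Species 3 against (Mixed, Dusk): payoffs -5, 0 → best response Dusk.
No profile is a mutual best response for all players.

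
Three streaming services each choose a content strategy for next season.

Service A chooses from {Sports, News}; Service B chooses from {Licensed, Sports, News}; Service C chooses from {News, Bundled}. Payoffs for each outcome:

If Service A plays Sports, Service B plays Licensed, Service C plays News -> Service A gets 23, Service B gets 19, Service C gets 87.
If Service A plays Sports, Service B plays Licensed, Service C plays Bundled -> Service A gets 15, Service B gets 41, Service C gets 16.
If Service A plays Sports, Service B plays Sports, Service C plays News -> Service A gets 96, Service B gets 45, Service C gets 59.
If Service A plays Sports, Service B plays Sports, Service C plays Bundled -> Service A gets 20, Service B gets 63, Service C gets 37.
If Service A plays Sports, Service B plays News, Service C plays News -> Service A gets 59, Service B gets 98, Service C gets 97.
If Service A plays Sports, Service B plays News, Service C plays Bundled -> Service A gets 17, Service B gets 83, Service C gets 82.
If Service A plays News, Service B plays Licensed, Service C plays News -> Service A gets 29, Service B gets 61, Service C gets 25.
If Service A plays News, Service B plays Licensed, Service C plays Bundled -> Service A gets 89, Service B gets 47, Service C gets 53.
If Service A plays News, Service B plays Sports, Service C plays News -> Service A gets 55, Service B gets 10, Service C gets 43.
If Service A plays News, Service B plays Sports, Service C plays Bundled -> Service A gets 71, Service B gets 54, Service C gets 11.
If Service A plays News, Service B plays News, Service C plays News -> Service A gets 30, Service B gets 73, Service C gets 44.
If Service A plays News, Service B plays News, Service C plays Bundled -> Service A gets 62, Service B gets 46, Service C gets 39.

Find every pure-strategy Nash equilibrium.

(Sports, Licensed, News): Service A can switch to News (23 → 29). Not NE.
(Sports, Licensed, Bundled): Service A can switch to News (15 → 89). Not NE.
(Sports, Sports, News): Service B can switch to News (45 → 98). Not NE.
(Sports, Sports, Bundled): Service A can switch to News (20 → 71). Not NE.
(Sports, News, News): Service A gets 59, best alternative 30; Service B gets 98, best alternative 45; Service C gets 97, best alternative 82. No profitable deviation — NE.
(Sports, News, Bundled): Service A can switch to News (17 → 62). Not NE.
(News, Licensed, News): Service B can switch to News (61 → 73). Not NE.
(News, Licensed, Bundled): Service B can switch to Sports (47 → 54). Not NE.
(News, Sports, News): Service A can switch to Sports (55 → 96). Not NE.
(News, Sports, Bundled): Service C can switch to News (11 → 43). Not NE.
(News, News, News): Service A can switch to Sports (30 → 59). Not NE.
(The remaining 1 profile has a profitable deviation by the same check.)

The unique pure-strategy Nash equilibrium is (Sports, News, News).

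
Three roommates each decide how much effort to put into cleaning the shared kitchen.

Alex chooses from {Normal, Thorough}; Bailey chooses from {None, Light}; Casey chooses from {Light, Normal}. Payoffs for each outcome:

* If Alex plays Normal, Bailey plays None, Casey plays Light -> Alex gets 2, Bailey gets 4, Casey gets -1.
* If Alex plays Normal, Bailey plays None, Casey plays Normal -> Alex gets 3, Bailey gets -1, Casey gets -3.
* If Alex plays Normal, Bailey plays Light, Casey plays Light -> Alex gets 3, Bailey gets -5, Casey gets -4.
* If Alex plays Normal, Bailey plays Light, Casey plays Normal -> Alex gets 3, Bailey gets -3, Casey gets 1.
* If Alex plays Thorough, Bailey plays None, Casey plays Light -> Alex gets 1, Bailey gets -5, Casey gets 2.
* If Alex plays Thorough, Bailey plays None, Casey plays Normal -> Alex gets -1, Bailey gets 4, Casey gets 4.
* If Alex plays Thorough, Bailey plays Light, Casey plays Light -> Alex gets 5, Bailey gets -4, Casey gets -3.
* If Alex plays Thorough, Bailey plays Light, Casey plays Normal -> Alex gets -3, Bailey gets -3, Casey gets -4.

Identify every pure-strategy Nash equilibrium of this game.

(Normal, None, Light), (Thorough, Light, Light)

Check each profile: it is a Nash equilibrium iff no player can strictly gain by switching unilaterally.
(Normal, None, Light): Alex gets 2, best alternative 1; Bailey gets 4, best alternative -5; Casey gets -1, best alternative -3. No profitable deviation — NE.
(Normal, None, Normal): Casey can switch to Light (-3 → -1). Not NE.
(Normal, Light, Light): Alex can switch to Thorough (3 → 5). Not NE.
(Normal, Light, Normal): Bailey can switch to None (-3 → -1). Not NE.
(Thorough, None, Light): Alex can switch to Normal (1 → 2). Not NE.
(Thorough, None, Normal): Alex can switch to Normal (-1 → 3). Not NE.
(Thorough, Light, Light): Alex gets 5, best alternative 3; Bailey gets -4, best alternative -5; Casey gets -3, best alternative -4. No profitable deviation — NE.
(Thorough, Light, Normal): Alex can switch to Normal (-3 → 3). Not NE.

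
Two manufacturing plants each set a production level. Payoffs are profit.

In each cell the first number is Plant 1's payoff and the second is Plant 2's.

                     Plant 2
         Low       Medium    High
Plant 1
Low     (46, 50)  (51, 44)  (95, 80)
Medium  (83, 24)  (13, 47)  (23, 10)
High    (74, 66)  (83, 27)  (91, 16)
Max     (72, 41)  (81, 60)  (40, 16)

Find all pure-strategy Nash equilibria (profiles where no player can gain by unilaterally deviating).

Plant 1 against Low: payoffs 46, 83, 74, 72 → best response Medium.
Plant 1 against Medium: payoffs 51, 13, 83, 81 → best response High.
Plant 1 against High: payoffs 95, 23, 91, 40 → best response Low.
Plant 2 against Low: payoffs 50, 44, 80 → best response High.
Plant 2 against Medium: payoffs 24, 47, 10 → best response Medium.
Plant 2 against High: payoffs 66, 27, 16 → best response Low.
Plant 2 against Max: payoffs 41, 60, 16 → best response Medium.
Mutual best responses: (Low, High).

The unique pure-strategy Nash equilibrium is (Low, High).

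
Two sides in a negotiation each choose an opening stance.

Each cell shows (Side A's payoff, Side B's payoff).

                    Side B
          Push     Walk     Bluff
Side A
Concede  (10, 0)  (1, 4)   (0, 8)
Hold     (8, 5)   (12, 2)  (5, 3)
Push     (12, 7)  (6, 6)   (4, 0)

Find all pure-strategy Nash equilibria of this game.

Side A against Push: payoffs 10, 8, 12 → best response Push.
Side A against Walk: payoffs 1, 12, 6 → best response Hold.
Side A against Bluff: payoffs 0, 5, 4 → best response Hold.
Side B against Concede: payoffs 0, 4, 8 → best response Bluff.
Side B against Hold: payoffs 5, 2, 3 → best response Push.
Side B against Push: payoffs 7, 6, 0 → best response Push.
Mutual best responses: (Push, Push).

(Push, Push)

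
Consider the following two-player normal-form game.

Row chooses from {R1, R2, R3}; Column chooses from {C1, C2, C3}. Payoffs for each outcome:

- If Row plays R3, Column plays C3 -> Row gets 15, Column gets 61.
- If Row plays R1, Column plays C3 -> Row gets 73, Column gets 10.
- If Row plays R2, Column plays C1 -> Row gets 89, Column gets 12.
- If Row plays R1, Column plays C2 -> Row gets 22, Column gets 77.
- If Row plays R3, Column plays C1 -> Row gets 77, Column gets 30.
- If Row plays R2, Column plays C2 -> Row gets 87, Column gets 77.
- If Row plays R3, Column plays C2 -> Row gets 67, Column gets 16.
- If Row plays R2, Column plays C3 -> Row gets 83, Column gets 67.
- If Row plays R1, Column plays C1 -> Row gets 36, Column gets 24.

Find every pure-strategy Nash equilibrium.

Row against C1: payoffs 36, 89, 77 → best response R2.
Row against C2: payoffs 22, 87, 67 → best response R2.
Row against C3: payoffs 73, 83, 15 → best response R2.
Column against R1: payoffs 24, 77, 10 → best response C2.
Column against R2: payoffs 12, 77, 67 → best response C2.
Column against R3: payoffs 30, 16, 61 → best response C3.
Mutual best responses: (R2, C2).

Pure NE: (R2, C2)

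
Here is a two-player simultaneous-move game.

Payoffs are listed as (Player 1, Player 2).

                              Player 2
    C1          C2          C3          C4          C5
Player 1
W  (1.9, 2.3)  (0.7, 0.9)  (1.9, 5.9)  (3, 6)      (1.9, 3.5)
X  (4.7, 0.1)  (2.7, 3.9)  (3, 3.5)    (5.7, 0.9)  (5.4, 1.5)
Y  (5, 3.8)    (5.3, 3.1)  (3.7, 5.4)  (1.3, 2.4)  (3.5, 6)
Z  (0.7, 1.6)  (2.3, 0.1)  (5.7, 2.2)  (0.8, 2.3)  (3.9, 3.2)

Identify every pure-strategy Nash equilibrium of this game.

This game has no pure Nash equilibrium.

Player 1 against C1: payoffs 1.9, 4.7, 5, 0.7 → best response Y.
Player 1 against C2: payoffs 0.7, 2.7, 5.3, 2.3 → best response Y.
Player 1 against C3: payoffs 1.9, 3, 3.7, 5.7 → best response Z.
Player 1 against C4: payoffs 3, 5.7, 1.3, 0.8 → best response X.
Player 1 against C5: payoffs 1.9, 5.4, 3.5, 3.9 → best response X.
Player 2 against W: payoffs 2.3, 0.9, 5.9, 6, 3.5 → best response C4.
Player 2 against X: payoffs 0.1, 3.9, 3.5, 0.9, 1.5 → best response C2.
Player 2 against Y: payoffs 3.8, 3.1, 5.4, 2.4, 6 → best response C5.
Player 2 against Z: payoffs 1.6, 0.1, 2.2, 2.3, 3.2 → best response C5.
No profile is a mutual best response for all players.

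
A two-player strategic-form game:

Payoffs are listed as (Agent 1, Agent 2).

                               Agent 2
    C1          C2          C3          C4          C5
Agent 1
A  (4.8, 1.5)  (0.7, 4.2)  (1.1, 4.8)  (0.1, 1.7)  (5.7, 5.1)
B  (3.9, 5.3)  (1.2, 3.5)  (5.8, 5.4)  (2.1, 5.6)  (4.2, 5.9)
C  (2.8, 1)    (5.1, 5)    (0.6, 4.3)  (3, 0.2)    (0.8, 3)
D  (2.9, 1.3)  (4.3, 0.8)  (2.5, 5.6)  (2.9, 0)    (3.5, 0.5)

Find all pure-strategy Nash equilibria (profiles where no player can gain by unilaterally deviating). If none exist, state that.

(A, C5); (C, C2)

Mark each player's best response to every combination of opponents' strategies; a profile where every player is best-responding is a pure Nash equilibrium.
Agent 1 against C1: payoffs 4.8, 3.9, 2.8, 2.9 → best response A.
Agent 1 against C2: payoffs 0.7, 1.2, 5.1, 4.3 → best response C.
Agent 1 against C3: payoffs 1.1, 5.8, 0.6, 2.5 → best response B.
Agent 1 against C4: payoffs 0.1, 2.1, 3, 2.9 → best response C.
Agent 1 against C5: payoffs 5.7, 4.2, 0.8, 3.5 → best response A.
Agent 2 against A: payoffs 1.5, 4.2, 4.8, 1.7, 5.1 → best response C5.
Agent 2 against B: payoffs 5.3, 3.5, 5.4, 5.6, 5.9 → best response C5.
Agent 2 against C: payoffs 1, 5, 4.3, 0.2, 3 → best response C2.
Agent 2 against D: payoffs 1.3, 0.8, 5.6, 0, 0.5 → best response C3.
Mutual best responses: (A, C5); (C, C2).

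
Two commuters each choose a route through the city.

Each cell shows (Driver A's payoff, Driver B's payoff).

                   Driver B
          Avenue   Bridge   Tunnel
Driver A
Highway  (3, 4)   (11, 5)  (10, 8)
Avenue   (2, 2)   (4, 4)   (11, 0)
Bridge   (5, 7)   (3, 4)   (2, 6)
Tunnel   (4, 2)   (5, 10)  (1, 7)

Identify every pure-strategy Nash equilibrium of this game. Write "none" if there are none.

(Bridge, Avenue)

Driver A against Avenue: payoffs 3, 2, 5, 4 → best response Bridge.
Driver A against Bridge: payoffs 11, 4, 3, 5 → best response Highway.
Driver A against Tunnel: payoffs 10, 11, 2, 1 → best response Avenue.
Driver B against Highway: payoffs 4, 5, 8 → best response Tunnel.
Driver B against Avenue: payoffs 2, 4, 0 → best response Bridge.
Driver B against Bridge: payoffs 7, 4, 6 → best response Avenue.
Driver B against Tunnel: payoffs 2, 10, 7 → best response Bridge.
Mutual best responses: (Bridge, Avenue).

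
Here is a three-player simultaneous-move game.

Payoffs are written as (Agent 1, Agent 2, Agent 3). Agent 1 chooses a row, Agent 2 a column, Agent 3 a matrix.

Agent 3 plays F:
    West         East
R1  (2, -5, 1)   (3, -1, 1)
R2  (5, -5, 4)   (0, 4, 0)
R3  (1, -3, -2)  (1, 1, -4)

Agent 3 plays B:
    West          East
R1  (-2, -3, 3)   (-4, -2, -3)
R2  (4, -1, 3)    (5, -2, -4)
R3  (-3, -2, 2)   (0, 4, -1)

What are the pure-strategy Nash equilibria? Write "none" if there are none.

(R1, West, F): Agent 1 can switch to R2 (2 → 5). Not NE.
(R1, West, B): Agent 1 can switch to R2 (-2 → 4). Not NE.
(R1, East, F): Agent 1 gets 3, best alternative 1; Agent 2 gets -1, best alternative -5; Agent 3 gets 1, best alternative -3. No profitable deviation — NE.
(R1, East, B): Agent 1 can switch to R2 (-4 → 5). Not NE.
(R2, West, F): Agent 2 can switch to East (-5 → 4). Not NE.
(R2, West, B): Agent 3 can switch to F (3 → 4). Not NE.
(R2, East, F): Agent 1 can switch to R1 (0 → 3). Not NE.
(R2, East, B): Agent 2 can switch to West (-2 → -1). Not NE.
(R3, West, F): Agent 1 can switch to R1 (1 → 2). Not NE.
(R3, West, B): Agent 1 can switch to R1 (-3 → -2). Not NE.
(R3, East, F): Agent 1 can switch to R1 (1 → 3). Not NE.
(R3, East, B): Agent 1 can switch to R2 (0 → 5). Not NE.

The unique pure-strategy Nash equilibrium is (R1, East, F).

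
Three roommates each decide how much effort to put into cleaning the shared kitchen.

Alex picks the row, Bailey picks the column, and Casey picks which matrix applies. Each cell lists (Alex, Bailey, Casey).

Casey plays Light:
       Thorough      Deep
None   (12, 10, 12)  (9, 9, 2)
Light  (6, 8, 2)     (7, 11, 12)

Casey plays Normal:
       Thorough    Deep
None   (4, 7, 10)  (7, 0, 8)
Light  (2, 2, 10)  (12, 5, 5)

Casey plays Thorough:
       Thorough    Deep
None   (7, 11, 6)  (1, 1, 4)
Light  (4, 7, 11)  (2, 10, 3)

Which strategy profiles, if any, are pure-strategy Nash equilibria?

The unique pure-strategy Nash equilibrium is (None, Thorough, Light).

(None, Thorough, Light): Alex gets 12, best alternative 6; Bailey gets 10, best alternative 9; Casey gets 12, best alternative 10. No profitable deviation — NE.
(None, Thorough, Normal): Casey can switch to Light (10 → 12). Not NE.
(None, Thorough, Thorough): Casey can switch to Light (6 → 12). Not NE.
(None, Deep, Light): Bailey can switch to Thorough (9 → 10). Not NE.
(None, Deep, Normal): Alex can switch to Light (7 → 12). Not NE.
(None, Deep, Thorough): Alex can switch to Light (1 → 2). Not NE.
(Light, Thorough, Light): Alex can switch to None (6 → 12). Not NE.
(Light, Thorough, Normal): Alex can switch to None (2 → 4). Not NE.
(Light, Thorough, Thorough): Alex can switch to None (4 → 7). Not NE.
(Light, Deep, Light): Alex can switch to None (7 → 9). Not NE.
(Light, Deep, Normal): Casey can switch to Light (5 → 12). Not NE.
(The remaining 1 profile has a profitable deviation by the same check.)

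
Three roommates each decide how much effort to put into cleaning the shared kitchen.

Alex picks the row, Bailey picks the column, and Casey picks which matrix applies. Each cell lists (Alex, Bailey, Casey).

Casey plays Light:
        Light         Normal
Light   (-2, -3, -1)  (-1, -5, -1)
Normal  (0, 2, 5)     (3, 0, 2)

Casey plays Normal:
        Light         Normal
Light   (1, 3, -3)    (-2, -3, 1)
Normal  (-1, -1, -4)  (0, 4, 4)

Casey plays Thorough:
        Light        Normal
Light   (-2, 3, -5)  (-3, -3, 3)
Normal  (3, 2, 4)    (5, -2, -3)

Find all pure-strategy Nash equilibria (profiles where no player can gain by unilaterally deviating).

For each strategy profile, look for a profitable unilateral deviation.
(Light, Light, Light): Alex can switch to Normal (-2 → 0). Not NE.
(Light, Light, Normal): Casey can switch to Light (-3 → -1). Not NE.
(Light, Light, Thorough): Alex can switch to Normal (-2 → 3). Not NE.
(Light, Normal, Light): Alex can switch to Normal (-1 → 3). Not NE.
(Light, Normal, Normal): Alex can switch to Normal (-2 → 0). Not NE.
(Light, Normal, Thorough): Alex can switch to Normal (-3 → 5). Not NE.
(Normal, Light, Light): Alex gets 0, best alternative -2; Bailey gets 2, best alternative 0; Casey gets 5, best alternative 4. No profitable deviation — NE.
(Normal, Light, Normal): Alex can switch to Light (-1 → 1). Not NE.
(Normal, Light, Thorough): Casey can switch to Light (4 → 5). Not NE.
(Normal, Normal, Light): Bailey can switch to Light (0 → 2). Not NE.
(Normal, Normal, Normal): Alex gets 0, best alternative -2; Bailey gets 4, best alternative -1; Casey gets 4, best alternative 2. No profitable deviation — NE.
(Normal, Normal, Thorough): Bailey can switch to Light (-2 → 2). Not NE.

(Normal, Light, Light) and (Normal, Normal, Normal)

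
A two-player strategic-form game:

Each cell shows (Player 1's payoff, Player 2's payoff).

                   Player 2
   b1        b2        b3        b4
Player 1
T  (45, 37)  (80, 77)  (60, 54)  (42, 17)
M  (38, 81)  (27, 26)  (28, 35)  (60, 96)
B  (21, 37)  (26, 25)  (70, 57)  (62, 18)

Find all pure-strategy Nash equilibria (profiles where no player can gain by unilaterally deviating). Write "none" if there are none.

Player 1 against b1: payoffs 45, 38, 21 → best response T.
Player 1 against b2: payoffs 80, 27, 26 → best response T.
Player 1 against b3: payoffs 60, 28, 70 → best response B.
Player 1 against b4: payoffs 42, 60, 62 → best response B.
Player 2 against T: payoffs 37, 77, 54, 17 → best response b2.
Player 2 against M: payoffs 81, 26, 35, 96 → best response b4.
Player 2 against B: payoffs 37, 25, 57, 18 → best response b3.
Mutual best responses: (T, b2); (B, b3).

Pure-strategy Nash equilibria: (T, b2) and (B, b3)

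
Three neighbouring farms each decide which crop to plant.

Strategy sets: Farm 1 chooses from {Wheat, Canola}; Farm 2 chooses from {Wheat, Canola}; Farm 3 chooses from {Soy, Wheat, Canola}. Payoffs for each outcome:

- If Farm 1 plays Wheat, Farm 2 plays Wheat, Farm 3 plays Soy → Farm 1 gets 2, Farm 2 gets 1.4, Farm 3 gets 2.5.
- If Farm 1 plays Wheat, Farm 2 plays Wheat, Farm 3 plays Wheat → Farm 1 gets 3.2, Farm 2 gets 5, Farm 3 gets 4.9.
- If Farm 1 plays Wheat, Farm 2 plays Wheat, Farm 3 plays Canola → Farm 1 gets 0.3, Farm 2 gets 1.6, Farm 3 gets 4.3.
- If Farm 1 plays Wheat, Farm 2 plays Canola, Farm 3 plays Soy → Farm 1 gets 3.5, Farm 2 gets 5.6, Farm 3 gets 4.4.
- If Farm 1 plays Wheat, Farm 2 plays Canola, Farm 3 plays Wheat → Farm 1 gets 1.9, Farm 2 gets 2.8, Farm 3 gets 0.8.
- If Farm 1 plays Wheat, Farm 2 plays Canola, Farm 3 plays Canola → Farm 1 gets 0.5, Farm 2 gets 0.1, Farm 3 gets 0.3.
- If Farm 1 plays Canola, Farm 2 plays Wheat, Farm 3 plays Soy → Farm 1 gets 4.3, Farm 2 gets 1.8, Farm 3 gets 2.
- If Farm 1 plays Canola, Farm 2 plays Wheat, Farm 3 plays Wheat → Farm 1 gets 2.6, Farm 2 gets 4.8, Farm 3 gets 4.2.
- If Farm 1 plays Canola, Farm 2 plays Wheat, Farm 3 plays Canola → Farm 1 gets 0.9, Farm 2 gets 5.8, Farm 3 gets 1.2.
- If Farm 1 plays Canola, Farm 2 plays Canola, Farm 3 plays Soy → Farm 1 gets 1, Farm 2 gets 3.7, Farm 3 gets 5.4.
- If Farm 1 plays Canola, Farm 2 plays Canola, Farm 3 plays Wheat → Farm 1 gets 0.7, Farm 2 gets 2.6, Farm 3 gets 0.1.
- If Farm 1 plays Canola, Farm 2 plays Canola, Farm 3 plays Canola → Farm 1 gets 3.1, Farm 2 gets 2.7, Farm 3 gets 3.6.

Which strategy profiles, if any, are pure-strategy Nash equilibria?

The pure Nash equilibria are (Wheat, Wheat, Wheat), (Wheat, Canola, Soy).

For each strategy profile, look for a profitable unilateral deviation.
(Wheat, Wheat, Soy): Farm 1 can switch to Canola (2 → 4.3). Not NE.
(Wheat, Wheat, Wheat): Farm 1 gets 3.2, best alternative 2.6; Farm 2 gets 5, best alternative 2.8; Farm 3 gets 4.9, best alternative 4.3. No profitable deviation — NE.
(Wheat, Wheat, Canola): Farm 1 can switch to Canola (0.3 → 0.9). Not NE.
(Wheat, Canola, Soy): Farm 1 gets 3.5, best alternative 1; Farm 2 gets 5.6, best alternative 1.4; Farm 3 gets 4.4, best alternative 0.8. No profitable deviation — NE.
(Wheat, Canola, Wheat): Farm 2 can switch to Wheat (2.8 → 5). Not NE.
(Wheat, Canola, Canola): Farm 1 can switch to Canola (0.5 → 3.1). Not NE.
(Canola, Wheat, Soy): Farm 2 can switch to Canola (1.8 → 3.7). Not NE.
(Canola, Wheat, Wheat): Farm 1 can switch to Wheat (2.6 → 3.2). Not NE.
(Canola, Wheat, Canola): Farm 3 can switch to Soy (1.2 → 2). Not NE.
(Canola, Canola, Soy): Farm 1 can switch to Wheat (1 → 3.5). Not NE.
(Canola, Canola, Wheat): Farm 1 can switch to Wheat (0.7 → 1.9). Not NE.
(Canola, Canola, Canola): Farm 2 can switch to Wheat (2.7 → 5.8). Not NE.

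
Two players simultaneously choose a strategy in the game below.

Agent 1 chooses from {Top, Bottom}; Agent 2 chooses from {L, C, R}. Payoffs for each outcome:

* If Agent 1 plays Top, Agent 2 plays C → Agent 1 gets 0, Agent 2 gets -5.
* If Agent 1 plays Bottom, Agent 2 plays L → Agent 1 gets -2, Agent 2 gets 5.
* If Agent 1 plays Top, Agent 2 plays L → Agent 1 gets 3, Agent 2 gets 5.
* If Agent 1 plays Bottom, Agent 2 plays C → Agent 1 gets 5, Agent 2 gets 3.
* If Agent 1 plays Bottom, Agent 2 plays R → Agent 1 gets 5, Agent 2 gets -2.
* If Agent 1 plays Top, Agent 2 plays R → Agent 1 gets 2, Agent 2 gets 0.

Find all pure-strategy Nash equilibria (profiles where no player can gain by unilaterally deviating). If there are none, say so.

The unique pure-strategy Nash equilibrium is (Top, L).

Agent 1 against L: payoffs 3, -2 → best response Top.
Agent 1 against C: payoffs 0, 5 → best response Bottom.
Agent 1 against R: payoffs 2, 5 → best response Bottom.
Agent 2 against Top: payoffs 5, -5, 0 → best response L.
Agent 2 against Bottom: payoffs 5, 3, -2 → best response L.
Mutual best responses: (Top, L).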